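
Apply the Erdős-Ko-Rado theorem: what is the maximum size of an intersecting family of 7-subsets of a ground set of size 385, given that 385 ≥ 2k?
max |F| = C(384, 6) = 4281625192384

The Erdős-Ko-Rado theorem states: for n ≥ 2k, an intersecting family of k-subsets of an n-element set has size at most C(n − 1, k − 1), with equality for 'star' families {A ⊆ [n] : |A| = k, i ∈ A} (fix an element i). For n = 385, k = 7: C(384, 6) = 4281625192384.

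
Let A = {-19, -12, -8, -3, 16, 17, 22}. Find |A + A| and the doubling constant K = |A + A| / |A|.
K = |A + A| / |A| = 27/7

Enumerate A + A = {a + b : a, b ∈ A}. With |A| = 7, there are |A|^2 = 49 ordered sum pairs; collecting distinct values, A + A = {-38, -31, -27, -24, -22, -20, -16, -15, -11, -6, -3, -2, 3, 4, 5, 8, 9, 10, 13, 14, 19, 32, 33, 34, 38, 39, 44}, so |A + A| = 27. Thus K = 27/7. For comparison, the minimum possible |A + A| over all 7-element sets is 2·7 − 1 = 13 (so min K = 13/7), attained only by arithmetic progressions.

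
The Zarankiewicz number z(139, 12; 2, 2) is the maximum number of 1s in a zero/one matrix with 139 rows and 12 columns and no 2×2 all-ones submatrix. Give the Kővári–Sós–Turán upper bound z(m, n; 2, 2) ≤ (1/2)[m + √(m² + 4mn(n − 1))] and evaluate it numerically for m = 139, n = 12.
z(139, 12; 2, 2) ≤ (1/2)[139 + √(139² + 4·139·12·11)] = (1/2)[139 + √92713] = 221.744

Kővári–Sós–Turán: let r_1, ..., r_139 be the row sums and z = Σ r_i the total number of 1s. Each pair of columns can share at most one row with both entries 1 (else a 2×2 all-ones block appears), so Σ_i C(r_i, 2) ≤ C(12, 2) = 66. By convexity Σ_i C(r_i, 2) ≥ 139·C(z/139, 2) = z(z − 139)/(2·139), giving z² − 139z − 139·12·11 ≤ 0 and hence z ≤ (1/2)[139 + √(19321 + 4·18348)] = (1/2)[139 + √92713] ≈ (1/2)(139 + 304.4881) = 221.744.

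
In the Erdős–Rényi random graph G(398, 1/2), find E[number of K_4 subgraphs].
E[# K_4] = C(398, 4) · (1/2)^C(4, 2) = 1029804105 / 2^6 = 16090689.140625

For each 4-subset S of vertices (there are C(398, 4) = 1029804105 such S), let X_S = 1 if S induces a K_4 (all C(4, 2) = 6 edges present). Then P(X_S = 1) = (1/2)^6 = 1/64. By linearity of expectation, E[# K_4] = C(398, 4) · (1/2)^6 = 1029804105 / 64 = 16090689.140625.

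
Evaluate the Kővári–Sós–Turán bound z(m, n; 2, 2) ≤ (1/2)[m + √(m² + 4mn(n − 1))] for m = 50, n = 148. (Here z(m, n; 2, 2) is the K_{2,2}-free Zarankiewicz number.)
z(50, 148; 2, 2) ≤ (1/2)[50 + √(50² + 4·50·148·147)] = (1/2)[50 + √4353700] = 1068.2761

Kővári–Sós–Turán: let r_1, ..., r_50 be the row sums and z = Σ r_i the total number of 1s. Each pair of columns can share at most one row with both entries 1 (else a 2×2 all-ones block appears), so Σ_i C(r_i, 2) ≤ C(148, 2) = 10878. By convexity Σ_i C(r_i, 2) ≥ 50·C(z/50, 2) = z(z − 50)/(2·50), giving z² − 50z − 50·148·147 ≤ 0 and hence z ≤ (1/2)[50 + √(2500 + 4·1087800)] = (1/2)[50 + √4353700] ≈ (1/2)(50 + 2086.5522) = 1068.2761.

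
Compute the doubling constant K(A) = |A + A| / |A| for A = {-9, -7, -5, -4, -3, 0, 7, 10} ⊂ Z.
K = |A + A| / |A| = 27/8

Enumerate A + A = {a + b : a, b ∈ A}. With |A| = 8, there are |A|^2 = 64 ordered sum pairs; collecting distinct values, A + A = {-18, -16, -14, -13, -12, -11, -10, -9, -8, -7, -6, -5, -4, -3, -2, 0, 1, 2, 3, 4, 5, 6, 7, 10, 14, 17, 20}, so |A + A| = 27. Thus K = 27/8. For comparison, the minimum possible |A + A| over all 8-element sets is 2·8 − 1 = 15 (so min K = 15/8), attained only by arithmetic progressions.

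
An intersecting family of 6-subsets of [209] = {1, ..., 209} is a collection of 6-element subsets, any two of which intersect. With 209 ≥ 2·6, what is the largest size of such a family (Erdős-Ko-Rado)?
max |F| = C(208, 5) = 3091033296

Erdős-Ko-Rado (1961): when n ≥ 2k, max |F| = C(n−1, k−1). The bound is attained by the star {A : i ∈ A} for any fixed i ∈ [n]. Here C(209−1, 6−1) = C(208, 5) = 3091033296.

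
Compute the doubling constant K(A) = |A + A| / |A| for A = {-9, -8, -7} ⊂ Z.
K = |A + A| / |A| = 5/3

Enumerate A + A = {a + b : a, b ∈ A}. With |A| = 3, there are |A|^2 = 9 ordered sum pairs; collecting distinct values, A + A = {-18, -17, -16, -15, -14}, so |A + A| = 5. Thus K = 5/3. Here |A + A| = 2|A| − 1 = 5, the minimum possible — so K = 5/3 is minimal, which holds iff A is an arithmetic progression.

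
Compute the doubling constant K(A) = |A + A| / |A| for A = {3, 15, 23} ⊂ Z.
K = |A + A| / |A| = 6/3 = 2

Enumerate A + A = {a + b : a, b ∈ A}. With |A| = 3, there are |A|^2 = 9 ordered sum pairs; collecting distinct values, A + A = {6, 18, 26, 30, 38, 46}, so |A + A| = 6. Thus K = 6/3 = 2. For comparison, the minimum possible |A + A| over all 3-element sets is 2·3 − 1 = 5 (so min K = 5/3), attained only by arithmetic progressions.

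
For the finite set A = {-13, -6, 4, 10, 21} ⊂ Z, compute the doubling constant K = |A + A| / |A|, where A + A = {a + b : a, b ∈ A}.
K = |A + A| / |A| = 14/5

Enumerate A + A = {a + b : a, b ∈ A}. With |A| = 5, there are |A|^2 = 25 ordered sum pairs; collecting distinct values, A + A = {-26, -19, -12, -9, -3, -2, 4, 8, 14, 15, 20, 25, 31, 42}, so |A + A| = 14. Thus K = 14/5. For comparison, the minimum possible |A + A| over all 5-element sets is 2·5 − 1 = 9 (so min K = 9/5), attained only by arithmetic progressions.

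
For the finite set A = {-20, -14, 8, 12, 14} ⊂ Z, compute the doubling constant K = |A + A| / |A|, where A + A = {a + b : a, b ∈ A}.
K = |A + A| / |A| = 14/5

Enumerate A + A = {a + b : a, b ∈ A}. With |A| = 5, there are |A|^2 = 25 ordered sum pairs; collecting distinct values, A + A = {-40, -34, -28, -12, -8, -6, -2, 0, 16, 20, 22, 24, 26, 28}, so |A + A| = 14. Thus K = 14/5. For comparison, the minimum possible |A + A| over all 5-element sets is 2·5 − 1 = 9 (so min K = 9/5), attained only by arithmetic progressions.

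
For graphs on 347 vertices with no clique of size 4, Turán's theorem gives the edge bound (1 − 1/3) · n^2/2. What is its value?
Turán density bound = (2/3) · 347^2/2 = 120409/3 ≈ 40136.3333

Turán's theorem: ex(n, K_{r+1}) is achieved by the complete r-partite Turán graph T(n, r) with parts as balanced as possible, and is at most (1 − 1/r) · n^2/2. For r = 3, n = 347: the density bound is (2/3) · 120409/2 = 120409/3 ≈ 40136.3333. The integer-valued extremum is e(T(347, 3)) = 40136, which is strictly less than the density bound 120409/3 since 3 ∤ 347 (the parts of T(347, 3) cannot all be equal).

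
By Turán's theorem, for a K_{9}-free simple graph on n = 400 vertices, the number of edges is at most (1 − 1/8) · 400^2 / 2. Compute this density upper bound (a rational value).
Turán density bound = (7/8) · 400^2/2 = 70000

Turán's theorem: ex(n, K_{r+1}) is achieved by the complete r-partite Turán graph T(n, r) with parts as balanced as possible, and is at most (1 − 1/r) · n^2/2. For r = 8, n = 400: the density bound is (7/8) · 160000/2 = 70000. Since 8 ∣ 400, the Turán graph T(400, 8) has parts of equal size 50, and its edge count e(T(400, 8)) = 70000 attains the density bound exactly.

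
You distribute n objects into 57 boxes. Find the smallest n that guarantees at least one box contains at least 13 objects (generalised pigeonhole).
n = (13 − 1)·57 + 1 = 685

By the generalised pigeonhole principle, to guarantee some box contains ≥ r objects we need more than (r − 1) · k objects total. Threshold: n = (r − 1) · k + 1. With r = 13 and k = 57: n = 12 · 57 + 1 = 684 + 1 = 685. For n = 684 = 12 · 57, we can put exactly 12 objects in every box, avoiding 13 in any single one — so 685 is tight.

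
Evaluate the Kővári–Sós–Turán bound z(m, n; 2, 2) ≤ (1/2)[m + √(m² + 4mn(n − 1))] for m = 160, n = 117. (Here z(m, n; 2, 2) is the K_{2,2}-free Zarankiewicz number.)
z(160, 117; 2, 2) ≤ (1/2)[160 + √(160² + 4·160·117·116)] = (1/2)[160 + √8711680] = 1555.7778

Kővári–Sós–Turán: let r_1, ..., r_160 be the row sums and z = Σ r_i the total number of 1s. Each pair of columns can share at most one row with both entries 1 (else a 2×2 all-ones block appears), so Σ_i C(r_i, 2) ≤ C(117, 2) = 6786. By convexity Σ_i C(r_i, 2) ≥ 160·C(z/160, 2) = z(z − 160)/(2·160), giving z² − 160z − 160·117·116 ≤ 0 and hence z ≤ (1/2)[160 + √(25600 + 4·2171520)] = (1/2)[160 + √8711680] ≈ (1/2)(160 + 2951.5555) = 1555.7778.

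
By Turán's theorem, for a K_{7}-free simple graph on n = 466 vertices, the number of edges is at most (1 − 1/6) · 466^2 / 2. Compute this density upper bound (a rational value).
Turán density bound = (5/6) · 466^2/2 = 271445/3 ≈ 90481.6667

Turán's theorem: ex(n, K_{r+1}) is achieved by the complete r-partite Turán graph T(n, r) with parts as balanced as possible, and is at most (1 − 1/r) · n^2/2. For r = 6, n = 466: the density bound is (5/6) · 217156/2 = 271445/3 ≈ 90481.6667. The integer-valued extremum is e(T(466, 6)) = 90481, which is strictly less than the density bound 271445/3 since 6 ∤ 466 (the parts of T(466, 6) cannot all be equal).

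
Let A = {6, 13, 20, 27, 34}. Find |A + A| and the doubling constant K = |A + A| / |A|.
K = |A + A| / |A| = 9/5

Enumerate A + A = {a + b : a, b ∈ A}. With |A| = 5, there are |A|^2 = 25 ordered sum pairs; collecting distinct values, A + A = {12, 19, 26, 33, 40, 47, 54, 61, 68}, so |A + A| = 9. Thus K = 9/5. Here |A + A| = 2|A| − 1 = 9, the minimum possible — so K = 9/5 is minimal, which holds iff A is an arithmetic progression.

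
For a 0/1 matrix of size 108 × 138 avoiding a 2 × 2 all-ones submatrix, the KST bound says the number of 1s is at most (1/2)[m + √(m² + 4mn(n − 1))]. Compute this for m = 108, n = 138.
z(108, 138; 2, 2) ≤ (1/2)[108 + √(108² + 4·108·138·137)] = (1/2)[108 + √8179056] = 1483.9524

Kővári–Sós–Turán: let r_1, ..., r_108 be the row sums and z = Σ r_i the total number of 1s. Each pair of columns can share at most one row with both entries 1 (else a 2×2 all-ones block appears), so Σ_i C(r_i, 2) ≤ C(138, 2) = 9453. By convexity Σ_i C(r_i, 2) ≥ 108·C(z/108, 2) = z(z − 108)/(2·108), giving z² − 108z − 108·138·137 ≤ 0 and hence z ≤ (1/2)[108 + √(11664 + 4·2041848)] = (1/2)[108 + √8179056] ≈ (1/2)(108 + 2859.9049) = 1483.9524.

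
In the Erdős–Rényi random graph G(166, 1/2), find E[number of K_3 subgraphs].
E[# K_3] = C(166, 3) · (1/2)^C(3, 2) = 748660 / 2^3 = 187165/2 = 93582.5

For each 3-subset S of vertices (there are C(166, 3) = 748660 such S), let X_S = 1 if S induces a K_3 (all C(3, 2) = 3 edges present). Then P(X_S = 1) = (1/2)^3 = 1/8. By linearity of expectation, E[# K_3] = C(166, 3) · (1/2)^3 = 748660 / 8 = 187165/2 = 93582.5.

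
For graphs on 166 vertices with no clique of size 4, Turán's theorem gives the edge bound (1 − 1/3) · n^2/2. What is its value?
Turán density bound = (2/3) · 166^2/2 = 27556/3 ≈ 9185.3333

Turán's theorem: ex(n, K_{r+1}) is achieved by the complete r-partite Turán graph T(n, r) with parts as balanced as possible, and is at most (1 − 1/r) · n^2/2. For r = 3, n = 166: the density bound is (2/3) · 27556/2 = 27556/3 ≈ 9185.3333. The integer-valued extremum is e(T(166, 3)) = 9185, which is strictly less than the density bound 27556/3 since 3 ∤ 166 (the parts of T(166, 3) cannot all be equal).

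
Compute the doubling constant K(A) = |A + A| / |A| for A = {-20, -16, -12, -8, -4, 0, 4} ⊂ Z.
K = |A + A| / |A| = 13/7

Enumerate A + A = {a + b : a, b ∈ A}. With |A| = 7, there are |A|^2 = 49 ordered sum pairs; collecting distinct values, A + A = {-40, -36, -32, -28, -24, -20, -16, -12, -8, -4, 0, 4, 8}, so |A + A| = 13. Thus K = 13/7. Here |A + A| = 2|A| − 1 = 13, the minimum possible — so K = 13/7 is minimal, which holds iff A is an arithmetic progression.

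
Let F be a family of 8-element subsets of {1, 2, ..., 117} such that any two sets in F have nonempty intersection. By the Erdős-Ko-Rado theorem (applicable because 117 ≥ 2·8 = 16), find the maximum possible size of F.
max |F| = C(116, 7) = 46627515440

The Erdős-Ko-Rado theorem states: for n ≥ 2k, an intersecting family of k-subsets of an n-element set has size at most C(n − 1, k − 1), with equality for 'star' families {A ⊆ [n] : |A| = k, i ∈ A} (fix an element i). For n = 117, k = 8: C(116, 7) = 46627515440.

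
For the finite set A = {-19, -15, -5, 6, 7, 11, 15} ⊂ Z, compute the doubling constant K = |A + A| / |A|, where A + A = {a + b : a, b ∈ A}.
K = |A + A| / |A| = 25/7

Enumerate A + A = {a + b : a, b ∈ A}. With |A| = 7, there are |A|^2 = 49 ordered sum pairs; collecting distinct values, A + A = {-38, -34, -30, -24, -20, -13, -12, -10, -9, -8, -4, 0, 1, 2, 6, 10, 12, 13, 14, 17, 18, 21, 22, 26, 30}, so |A + A| = 25. Thus K = 25/7. For comparison, the minimum possible |A + A| over all 7-element sets is 2·7 − 1 = 13 (so min K = 13/7), attained only by arithmetic progressions.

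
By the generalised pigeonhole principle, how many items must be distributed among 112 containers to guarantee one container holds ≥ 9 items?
n = (9 − 1)·112 + 1 = 897

By the generalised pigeonhole principle, to guarantee some box contains ≥ r objects we need more than (r − 1) · k objects total. Threshold: n = (r − 1) · k + 1. With r = 9 and k = 112: n = 8 · 112 + 1 = 896 + 1 = 897. For n = 896 = 8 · 112, we can put exactly 8 objects in every box, avoiding 9 in any single one — so 897 is tight.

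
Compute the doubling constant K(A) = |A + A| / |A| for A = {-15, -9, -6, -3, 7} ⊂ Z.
K = |A + A| / |A| = 13/5

Enumerate A + A = {a + b : a, b ∈ A}. With |A| = 5, there are |A|^2 = 25 ordered sum pairs; collecting distinct values, A + A = {-30, -24, -21, -18, -15, -12, -9, -8, -6, -2, 1, 4, 14}, so |A + A| = 13. Thus K = 13/5. For comparison, the minimum possible |A + A| over all 5-element sets is 2·5 − 1 = 9 (so min K = 9/5), attained only by arithmetic progressions.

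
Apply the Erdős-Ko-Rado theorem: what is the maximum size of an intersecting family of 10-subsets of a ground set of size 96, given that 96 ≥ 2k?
max |F| = C(95, 9) = 1174992339235

The Erdős-Ko-Rado theorem states: for n ≥ 2k, an intersecting family of k-subsets of an n-element set has size at most C(n − 1, k − 1), with equality for 'star' families {A ⊆ [n] : |A| = k, i ∈ A} (fix an element i). For n = 96, k = 10: C(95, 9) = 1174992339235.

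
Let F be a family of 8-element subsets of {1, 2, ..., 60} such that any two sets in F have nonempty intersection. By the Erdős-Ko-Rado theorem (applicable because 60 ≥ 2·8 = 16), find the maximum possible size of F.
max |F| = C(59, 7) = 341149446

The Erdős-Ko-Rado theorem states: for n ≥ 2k, an intersecting family of k-subsets of an n-element set has size at most C(n − 1, k − 1), with equality for 'star' families {A ⊆ [n] : |A| = k, i ∈ A} (fix an element i). For n = 60, k = 8: C(59, 7) = 341149446.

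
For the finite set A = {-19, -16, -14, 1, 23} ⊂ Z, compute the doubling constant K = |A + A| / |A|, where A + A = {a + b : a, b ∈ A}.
K = |A + A| / |A| = 15/5 = 3

Enumerate A + A = {a + b : a, b ∈ A}. With |A| = 5, there are |A|^2 = 25 ordered sum pairs; collecting distinct values, A + A = {-38, -35, -33, -32, -30, -28, -18, -15, -13, 2, 4, 7, 9, 24, 46}, so |A + A| = 15. Thus K = 15/5 = 3. For comparison, the minimum possible |A + A| over all 5-element sets is 2·5 − 1 = 9 (so min K = 9/5), attained only by arithmetic progressions.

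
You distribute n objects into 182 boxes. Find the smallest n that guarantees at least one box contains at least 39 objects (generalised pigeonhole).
n = (39 − 1)·182 + 1 = 6917

By the generalised pigeonhole principle, to guarantee some box contains ≥ r objects we need more than (r − 1) · k objects total. Threshold: n = (r − 1) · k + 1. With r = 39 and k = 182: n = 38 · 182 + 1 = 6916 + 1 = 6917. For n = 6916 = 38 · 182, we can put exactly 38 objects in every box, avoiding 39 in any single one — so 6917 is tight.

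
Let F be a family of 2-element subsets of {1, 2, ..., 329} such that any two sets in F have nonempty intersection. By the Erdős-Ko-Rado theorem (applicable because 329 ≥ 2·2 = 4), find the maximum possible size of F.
max |F| = C(328, 1) = 328

The Erdős-Ko-Rado theorem states: for n ≥ 2k, an intersecting family of k-subsets of an n-element set has size at most C(n − 1, k − 1), with equality for 'star' families {A ⊆ [n] : |A| = k, i ∈ A} (fix an element i). For n = 329, k = 2: C(328, 1) = 328.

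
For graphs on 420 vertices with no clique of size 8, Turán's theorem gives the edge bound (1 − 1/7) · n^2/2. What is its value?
Turán density bound = (6/7) · 420^2/2 = 75600

Turán's theorem: ex(n, K_{r+1}) is achieved by the complete r-partite Turán graph T(n, r) with parts as balanced as possible, and is at most (1 − 1/r) · n^2/2. For r = 7, n = 420: the density bound is (6/7) · 176400/2 = 75600. Since 7 ∣ 420, the Turán graph T(420, 7) has parts of equal size 60, and its edge count e(T(420, 7)) = 75600 attains the density bound exactly.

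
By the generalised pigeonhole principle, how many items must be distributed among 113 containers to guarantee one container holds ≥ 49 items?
n = (49 − 1)·113 + 1 = 5425

By the generalised pigeonhole principle, to guarantee some box contains ≥ r objects we need more than (r − 1) · k objects total. Threshold: n = (r − 1) · k + 1. With r = 49 and k = 113: n = 48 · 113 + 1 = 5424 + 1 = 5425. For n = 5424 = 48 · 113, we can put exactly 48 objects in every box, avoiding 49 in any single one — so 5425 is tight.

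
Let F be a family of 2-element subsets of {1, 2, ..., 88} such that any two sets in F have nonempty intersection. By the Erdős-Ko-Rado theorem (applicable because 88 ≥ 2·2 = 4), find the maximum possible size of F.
max |F| = C(87, 1) = 87

Erdős-Ko-Rado (1961): when n ≥ 2k, max |F| = C(n−1, k−1). The bound is attained by the star {A : i ∈ A} for any fixed i ∈ [n]. Here C(88−1, 2−1) = C(87, 1) = 87.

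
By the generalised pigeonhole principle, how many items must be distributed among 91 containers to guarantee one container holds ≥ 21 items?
n = (21 − 1)·91 + 1 = 1821

By the generalised pigeonhole principle, to guarantee some box contains ≥ r objects we need more than (r − 1) · k objects total. Threshold: n = (r − 1) · k + 1. With r = 21 and k = 91: n = 20 · 91 + 1 = 1820 + 1 = 1821. For n = 1820 = 20 · 91, we can put exactly 20 objects in every box, avoiding 21 in any single one — so 1821 is tight.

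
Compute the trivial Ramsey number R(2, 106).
R(2, 106) = 106

R(2, k) = k for all k ≥ 2: in a 2-colouring of K_k, either some edge is red (a red K_2) or all edges are blue (a blue K_k). And K_{105} coloured all-blue has no blue K_106, so R(2, 106) > 105. Hence R(2, 106) = 106.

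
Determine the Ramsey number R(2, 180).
R(2, 180) = 180

R(2, k) = k for all k ≥ 2: in a 2-colouring of K_k, either some edge is red (a red K_2) or all edges are blue (a blue K_k). And K_{179} coloured all-blue has no blue K_180, so R(2, 180) > 179. Hence R(2, 180) = 180.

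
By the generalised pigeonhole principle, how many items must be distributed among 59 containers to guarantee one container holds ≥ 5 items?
n = (5 − 1)·59 + 1 = 237

By the generalised pigeonhole principle, to guarantee some box contains ≥ r objects we need more than (r − 1) · k objects total. Threshold: n = (r − 1) · k + 1. With r = 5 and k = 59: n = 4 · 59 + 1 = 236 + 1 = 237. For n = 236 = 4 · 59, we can put exactly 4 objects in every box, avoiding 5 in any single one — so 237 is tight.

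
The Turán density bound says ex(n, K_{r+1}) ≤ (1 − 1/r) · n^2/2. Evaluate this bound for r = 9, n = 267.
Turán density bound = (8/9) · 267^2/2 = 31684

Turán's theorem: ex(n, K_{r+1}) is achieved by the complete r-partite Turán graph T(n, r) with parts as balanced as possible, and is at most (1 − 1/r) · n^2/2. For r = 9, n = 267: the density bound is (8/9) · 71289/2 = 31684. The integer-valued extremum is e(T(267, 9)) = 31683, which is strictly less than the density bound 31684 since 9 ∤ 267 (the parts of T(267, 9) cannot all be equal).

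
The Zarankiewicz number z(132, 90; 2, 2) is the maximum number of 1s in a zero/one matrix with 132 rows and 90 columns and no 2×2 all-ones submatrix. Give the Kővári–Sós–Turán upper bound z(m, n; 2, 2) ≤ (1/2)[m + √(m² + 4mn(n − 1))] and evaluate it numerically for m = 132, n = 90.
z(132, 90; 2, 2) ≤ (1/2)[132 + √(132² + 4·132·90·89)] = (1/2)[132 + √4246704] = 1096.3766

Kővári–Sós–Turán: let r_1, ..., r_132 be the row sums and z = Σ r_i the total number of 1s. Each pair of columns can share at most one row with both entries 1 (else a 2×2 all-ones block appears), so Σ_i C(r_i, 2) ≤ C(90, 2) = 4005. By convexity Σ_i C(r_i, 2) ≥ 132·C(z/132, 2) = z(z − 132)/(2·132), giving z² − 132z − 132·90·89 ≤ 0 and hence z ≤ (1/2)[132 + √(17424 + 4·1057320)] = (1/2)[132 + √4246704] ≈ (1/2)(132 + 2060.7533) = 1096.3766.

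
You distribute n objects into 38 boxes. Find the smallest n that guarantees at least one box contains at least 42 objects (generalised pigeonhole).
n = (42 − 1)·38 + 1 = 1559

By the generalised pigeonhole principle, to guarantee some box contains ≥ r objects we need more than (r − 1) · k objects total. Threshold: n = (r − 1) · k + 1. With r = 42 and k = 38: n = 41 · 38 + 1 = 1558 + 1 = 1559. For n = 1558 = 41 · 38, we can put exactly 41 objects in every box, avoiding 42 in any single one — so 1559 is tight.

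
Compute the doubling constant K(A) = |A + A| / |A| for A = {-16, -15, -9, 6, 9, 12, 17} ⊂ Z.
K = |A + A| / |A| = 26/7

Enumerate A + A = {a + b : a, b ∈ A}. With |A| = 7, there are |A|^2 = 49 ordered sum pairs; collecting distinct values, A + A = {-32, -31, -30, -25, -24, -18, -10, -9, -7, -6, -4, -3, 0, 1, 2, 3, 8, 12, 15, 18, 21, 23, 24, 26, 29, 34}, so |A + A| = 26. Thus K = 26/7. For comparison, the minimum possible |A + A| over all 7-element sets is 2·7 − 1 = 13 (so min K = 13/7), attained only by arithmetic progressions.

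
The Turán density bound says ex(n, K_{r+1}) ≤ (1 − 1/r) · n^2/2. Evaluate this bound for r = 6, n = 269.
Turán density bound = (5/6) · 269^2/2 = 361805/12 ≈ 30150.4167

Turán's theorem: ex(n, K_{r+1}) is achieved by the complete r-partite Turán graph T(n, r) with parts as balanced as possible, and is at most (1 − 1/r) · n^2/2. For r = 6, n = 269: the density bound is (5/6) · 72361/2 = 361805/12 ≈ 30150.4167. The integer-valued extremum is e(T(269, 6)) = 30150, which is strictly less than the density bound 361805/12 since 6 ∤ 269 (the parts of T(269, 6) cannot all be equal).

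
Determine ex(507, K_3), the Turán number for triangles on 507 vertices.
ex(507, K_3) = ⌊507^2/4⌋ = 64262

Mantel (1907): a triangle-free graph on n vertices has at most ⌊n^2/4⌋ edges, with equality for the complete bipartite graph K_{⌊n/2⌋, ⌈n/2⌉}. For n = 507: ⌊507^2/4⌋ = ⌊257049/4⌋ = 64262. The extremal graph is K_{253, 254}, which has 253·254 = 64262 edges.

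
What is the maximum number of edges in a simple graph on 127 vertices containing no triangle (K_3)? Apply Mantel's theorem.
ex(127, K_3) = ⌊127^2/4⌋ = 4032

Mantel (1907): a triangle-free graph on n vertices has at most ⌊n^2/4⌋ edges, with equality for the complete bipartite graph K_{⌊n/2⌋, ⌈n/2⌉}. For n = 127: ⌊127^2/4⌋ = ⌊16129/4⌋ = 4032. The extremal graph is K_{63, 64}, which has 63·64 = 4032 edges.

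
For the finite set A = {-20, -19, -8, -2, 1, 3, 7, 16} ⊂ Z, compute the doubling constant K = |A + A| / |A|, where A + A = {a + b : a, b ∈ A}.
K = |A + A| / |A| = 31/8

Enumerate A + A = {a + b : a, b ∈ A}. With |A| = 8, there are |A|^2 = 64 ordered sum pairs; collecting distinct values, A + A = {-40, -39, -38, -28, -27, -22, -21, -19, -18, -17, -16, -13, -12, -10, -7, -5, -4, -3, -1, 1, 2, 4, 5, 6, 8, 10, 14, 17, 19, 23, 32}, so |A + A| = 31. Thus K = 31/8. For comparison, the minimum possible |A + A| over all 8-element sets is 2·8 − 1 = 15 (so min K = 15/8), attained only by arithmetic progressions.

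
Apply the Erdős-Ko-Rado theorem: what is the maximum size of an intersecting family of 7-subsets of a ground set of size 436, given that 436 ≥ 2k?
max |F| = C(435, 6) = 9089999491860

The Erdős-Ko-Rado theorem states: for n ≥ 2k, an intersecting family of k-subsets of an n-element set has size at most C(n − 1, k − 1), with equality for 'star' families {A ⊆ [n] : |A| = k, i ∈ A} (fix an element i). For n = 436, k = 7: C(435, 6) = 9089999491860.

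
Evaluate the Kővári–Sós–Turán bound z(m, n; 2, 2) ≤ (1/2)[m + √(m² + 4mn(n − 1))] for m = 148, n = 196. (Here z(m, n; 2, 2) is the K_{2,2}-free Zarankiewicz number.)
z(148, 196; 2, 2) ≤ (1/2)[148 + √(148² + 4·148·196·195)] = (1/2)[148 + √22648144] = 2453.5033

Kővári–Sós–Turán: let r_1, ..., r_148 be the row sums and z = Σ r_i the total number of 1s. Each pair of columns can share at most one row with both entries 1 (else a 2×2 all-ones block appears), so Σ_i C(r_i, 2) ≤ C(196, 2) = 19110. By convexity Σ_i C(r_i, 2) ≥ 148·C(z/148, 2) = z(z − 148)/(2·148), giving z² − 148z − 148·196·195 ≤ 0 and hence z ≤ (1/2)[148 + √(21904 + 4·5656560)] = (1/2)[148 + √22648144] ≈ (1/2)(148 + 4759.0066) = 2453.5033.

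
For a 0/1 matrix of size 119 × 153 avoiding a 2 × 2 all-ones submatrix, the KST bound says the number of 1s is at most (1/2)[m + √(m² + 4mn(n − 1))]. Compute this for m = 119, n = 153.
z(119, 153; 2, 2) ≤ (1/2)[119 + √(119² + 4·119·153·152)] = (1/2)[119 + √11084017] = 1724.1334

Kővári–Sós–Turán: let r_1, ..., r_119 be the row sums and z = Σ r_i the total number of 1s. Each pair of columns can share at most one row with both entries 1 (else a 2×2 all-ones block appears), so Σ_i C(r_i, 2) ≤ C(153, 2) = 11628. By convexity Σ_i C(r_i, 2) ≥ 119·C(z/119, 2) = z(z − 119)/(2·119), giving z² − 119z − 119·153·152 ≤ 0 and hence z ≤ (1/2)[119 + √(14161 + 4·2767464)] = (1/2)[119 + √11084017] ≈ (1/2)(119 + 3329.2667) = 1724.1334.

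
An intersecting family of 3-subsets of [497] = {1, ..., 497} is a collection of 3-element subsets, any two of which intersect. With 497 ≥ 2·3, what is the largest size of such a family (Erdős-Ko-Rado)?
max |F| = C(496, 2) = 122760

The Erdős-Ko-Rado theorem states: for n ≥ 2k, an intersecting family of k-subsets of an n-element set has size at most C(n − 1, k − 1), with equality for 'star' families {A ⊆ [n] : |A| = k, i ∈ A} (fix an element i). For n = 497, k = 3: C(496, 2) = 122760.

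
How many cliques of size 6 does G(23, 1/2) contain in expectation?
E[# K_6] = C(23, 6) · (1/2)^C(6, 2) = 100947 / 2^15 ≈ 3.080658

For each 6-subset S of vertices (there are C(23, 6) = 100947 such S), let X_S = 1 if S induces a K_6 (all C(6, 2) = 15 edges present). Then P(X_S = 1) = (1/2)^15 = 1/32768. By linearity of expectation, E[# K_6] = C(23, 6) · (1/2)^15 = 100947 / 32768 ≈ 3.080658.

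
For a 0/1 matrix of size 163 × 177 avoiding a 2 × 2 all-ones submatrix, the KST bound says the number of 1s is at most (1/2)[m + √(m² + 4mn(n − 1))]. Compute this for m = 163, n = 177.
z(163, 177; 2, 2) ≤ (1/2)[163 + √(163² + 4·163·177·176)] = (1/2)[163 + √20337673] = 2336.3655

Kővári–Sós–Turán: let r_1, ..., r_163 be the row sums and z = Σ r_i the total number of 1s. Each pair of columns can share at most one row with both entries 1 (else a 2×2 all-ones block appears), so Σ_i C(r_i, 2) ≤ C(177, 2) = 15576. By convexity Σ_i C(r_i, 2) ≥ 163·C(z/163, 2) = z(z − 163)/(2·163), giving z² − 163z − 163·177·176 ≤ 0 and hence z ≤ (1/2)[163 + √(26569 + 4·5077776)] = (1/2)[163 + √20337673] ≈ (1/2)(163 + 4509.7309) = 2336.3655.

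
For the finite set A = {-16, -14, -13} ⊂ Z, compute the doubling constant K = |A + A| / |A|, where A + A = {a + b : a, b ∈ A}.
K = |A + A| / |A| = 6/3 = 2

Enumerate A + A = {a + b : a, b ∈ A}. With |A| = 3, there are |A|^2 = 9 ordered sum pairs; collecting distinct values, A + A = {-32, -30, -29, -28, -27, -26}, so |A + A| = 6. Thus K = 6/3 = 2. For comparison, the minimum possible |A + A| over all 3-element sets is 2·3 − 1 = 5 (so min K = 5/3), attained only by arithmetic progressions.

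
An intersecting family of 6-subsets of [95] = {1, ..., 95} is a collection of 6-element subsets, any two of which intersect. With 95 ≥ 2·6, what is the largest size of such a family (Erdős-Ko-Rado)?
max |F| = C(94, 5) = 54891018

The Erdős-Ko-Rado theorem states: for n ≥ 2k, an intersecting family of k-subsets of an n-element set has size at most C(n − 1, k − 1), with equality for 'star' families {A ⊆ [n] : |A| = k, i ∈ A} (fix an element i). For n = 95, k = 6: C(94, 5) = 54891018.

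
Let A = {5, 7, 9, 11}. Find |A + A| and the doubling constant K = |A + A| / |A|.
K = |A + A| / |A| = 7/4

Enumerate A + A = {a + b : a, b ∈ A}. With |A| = 4, there are |A|^2 = 16 ordered sum pairs; collecting distinct values, A + A = {10, 12, 14, 16, 18, 20, 22}, so |A + A| = 7. Thus K = 7/4. Here |A + A| = 2|A| − 1 = 7, the minimum possible — so K = 7/4 is minimal, which holds iff A is an arithmetic progression.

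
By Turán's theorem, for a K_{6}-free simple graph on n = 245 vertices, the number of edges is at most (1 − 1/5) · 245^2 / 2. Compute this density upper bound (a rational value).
Turán density bound = (4/5) · 245^2/2 = 24010

Turán's theorem: ex(n, K_{r+1}) is achieved by the complete r-partite Turán graph T(n, r) with parts as balanced as possible, and is at most (1 − 1/r) · n^2/2. For r = 5, n = 245: the density bound is (4/5) · 60025/2 = 24010. Since 5 ∣ 245, the Turán graph T(245, 5) has parts of equal size 49, and its edge count e(T(245, 5)) = 24010 attains the density bound exactly.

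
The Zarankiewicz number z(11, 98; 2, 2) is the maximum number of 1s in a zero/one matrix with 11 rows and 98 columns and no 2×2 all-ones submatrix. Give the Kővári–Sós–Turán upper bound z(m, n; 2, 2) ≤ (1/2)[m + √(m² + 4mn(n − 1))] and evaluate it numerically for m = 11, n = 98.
z(11, 98; 2, 2) ≤ (1/2)[11 + √(11² + 4·11·98·97)] = (1/2)[11 + √418385] = 328.9134

Kővári–Sós–Turán: let r_1, ..., r_11 be the row sums and z = Σ r_i the total number of 1s. Each pair of columns can share at most one row with both entries 1 (else a 2×2 all-ones block appears), so Σ_i C(r_i, 2) ≤ C(98, 2) = 4753. By convexity Σ_i C(r_i, 2) ≥ 11·C(z/11, 2) = z(z − 11)/(2·11), giving z² − 11z − 11·98·97 ≤ 0 and hence z ≤ (1/2)[11 + √(121 + 4·104566)] = (1/2)[11 + √418385] ≈ (1/2)(11 + 646.8269) = 328.9134.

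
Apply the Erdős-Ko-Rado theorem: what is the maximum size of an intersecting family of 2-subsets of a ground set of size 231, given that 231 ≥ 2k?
max |F| = C(230, 1) = 230

The Erdős-Ko-Rado theorem states: for n ≥ 2k, an intersecting family of k-subsets of an n-element set has size at most C(n − 1, k − 1), with equality for 'star' families {A ⊆ [n] : |A| = k, i ∈ A} (fix an element i). For n = 231, k = 2: C(230, 1) = 230.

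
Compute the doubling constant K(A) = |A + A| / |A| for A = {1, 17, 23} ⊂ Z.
K = |A + A| / |A| = 6/3 = 2

Enumerate A + A = {a + b : a, b ∈ A}. With |A| = 3, there are |A|^2 = 9 ordered sum pairs; collecting distinct values, A + A = {2, 18, 24, 34, 40, 46}, so |A + A| = 6. Thus K = 6/3 = 2. For comparison, the minimum possible |A + A| over all 3-element sets is 2·3 − 1 = 5 (so min K = 5/3), attained only by arithmetic progressions.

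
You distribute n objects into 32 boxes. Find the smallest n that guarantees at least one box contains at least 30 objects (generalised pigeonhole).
n = (30 − 1)·32 + 1 = 929

By the generalised pigeonhole principle, to guarantee some box contains ≥ r objects we need more than (r − 1) · k objects total. Threshold: n = (r − 1) · k + 1. With r = 30 and k = 32: n = 29 · 32 + 1 = 928 + 1 = 929. For n = 928 = 29 · 32, we can put exactly 29 objects in every box, avoiding 30 in any single one — so 929 is tight.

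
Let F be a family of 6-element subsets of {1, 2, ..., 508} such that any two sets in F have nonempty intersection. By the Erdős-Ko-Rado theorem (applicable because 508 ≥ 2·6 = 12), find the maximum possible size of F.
max |F| = C(507, 5) = 273695167746

Erdős-Ko-Rado (1961): when n ≥ 2k, max |F| = C(n−1, k−1). The bound is attained by the star {A : i ∈ A} for any fixed i ∈ [n]. Here C(508−1, 6−1) = C(507, 5) = 273695167746.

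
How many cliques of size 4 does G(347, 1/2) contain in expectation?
E[# K_4] = C(347, 4) · (1/2)^C(4, 2) = 593706590 / 2^6 = 296853295/32 = 9276665.46875

For each 4-subset S of vertices (there are C(347, 4) = 593706590 such S), let X_S = 1 if S induces a K_4 (all C(4, 2) = 6 edges present). Then P(X_S = 1) = (1/2)^6 = 1/64. By linearity of expectation, E[# K_4] = C(347, 4) · (1/2)^6 = 593706590 / 64 = 296853295/32 = 9276665.46875.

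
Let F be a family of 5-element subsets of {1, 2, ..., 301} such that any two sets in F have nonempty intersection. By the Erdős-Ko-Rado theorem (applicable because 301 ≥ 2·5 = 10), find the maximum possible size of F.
max |F| = C(300, 4) = 330791175

The Erdős-Ko-Rado theorem states: for n ≥ 2k, an intersecting family of k-subsets of an n-element set has size at most C(n − 1, k − 1), with equality for 'star' families {A ⊆ [n] : |A| = k, i ∈ A} (fix an element i). For n = 301, k = 5: C(300, 4) = 330791175.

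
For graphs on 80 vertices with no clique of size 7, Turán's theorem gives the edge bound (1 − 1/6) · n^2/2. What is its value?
Turán density bound = (5/6) · 80^2/2 = 8000/3 ≈ 2666.6667

Turán's theorem: ex(n, K_{r+1}) is achieved by the complete r-partite Turán graph T(n, r) with parts as balanced as possible, and is at most (1 − 1/r) · n^2/2. For r = 6, n = 80: the density bound is (5/6) · 6400/2 = 8000/3 ≈ 2666.6667. The integer-valued extremum is e(T(80, 6)) = 2666, which is strictly less than the density bound 8000/3 since 6 ∤ 80 (the parts of T(80, 6) cannot all be equal).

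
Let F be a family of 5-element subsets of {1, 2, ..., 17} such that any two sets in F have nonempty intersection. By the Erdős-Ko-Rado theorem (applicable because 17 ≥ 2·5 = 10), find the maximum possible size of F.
max |F| = C(16, 4) = 1820

Erdős-Ko-Rado (1961): when n ≥ 2k, max |F| = C(n−1, k−1). The bound is attained by the star {A : i ∈ A} for any fixed i ∈ [n]. Here C(17−1, 5−1) = C(16, 4) = 1820.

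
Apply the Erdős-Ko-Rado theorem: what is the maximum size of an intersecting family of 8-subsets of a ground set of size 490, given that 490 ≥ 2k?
max |F| = C(489, 7) = 1270567101785652

Erdős-Ko-Rado (1961): when n ≥ 2k, max |F| = C(n−1, k−1). The bound is attained by the star {A : i ∈ A} for any fixed i ∈ [n]. Here C(490−1, 8−1) = C(489, 7) = 1270567101785652.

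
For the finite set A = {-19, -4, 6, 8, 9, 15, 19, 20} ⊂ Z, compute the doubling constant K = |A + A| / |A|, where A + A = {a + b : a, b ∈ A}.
K = |A + A| / |A| = 33/8

Enumerate A + A = {a + b : a, b ∈ A}. With |A| = 8, there are |A|^2 = 64 ordered sum pairs; collecting distinct values, A + A = {-38, -23, -13, -11, -10, -8, -4, 0, 1, 2, 4, 5, 11, 12, 14, 15, 16, 17, 18, 21, 23, 24, 25, 26, 27, 28, 29, 30, 34, 35, 38, 39, 40}, so |A + A| = 33. Thus K = 33/8. For comparison, the minimum possible |A + A| over all 8-element sets is 2·8 − 1 = 15 (so min K = 15/8), attained only by arithmetic progressions.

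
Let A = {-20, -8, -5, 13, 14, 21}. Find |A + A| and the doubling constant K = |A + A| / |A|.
K = |A + A| / |A| = 21/6 = 7/2

Enumerate A + A = {a + b : a, b ∈ A}. With |A| = 6, there are |A|^2 = 36 ordered sum pairs; collecting distinct values, A + A = {-40, -28, -25, -16, -13, -10, -7, -6, 1, 5, 6, 8, 9, 13, 16, 26, 27, 28, 34, 35, 42}, so |A + A| = 21. Thus K = 21/6 = 7/2. For comparison, the minimum possible |A + A| over all 6-element sets is 2·6 − 1 = 11 (so min K = 11/6), attained only by arithmetic progressions.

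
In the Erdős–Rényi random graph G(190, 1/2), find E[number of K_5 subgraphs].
E[# K_5] = C(190, 5) · (1/2)^C(5, 2) = 1956800538 / 2^10 = 978400269/512 ≈ 1910938.025391

For each 5-subset S of vertices (there are C(190, 5) = 1956800538 such S), let X_S = 1 if S induces a K_5 (all C(5, 2) = 10 edges present). Then P(X_S = 1) = (1/2)^10 = 1/1024. By linearity of expectation, E[# K_5] = C(190, 5) · (1/2)^10 = 1956800538 / 1024 = 978400269/512 ≈ 1910938.025391.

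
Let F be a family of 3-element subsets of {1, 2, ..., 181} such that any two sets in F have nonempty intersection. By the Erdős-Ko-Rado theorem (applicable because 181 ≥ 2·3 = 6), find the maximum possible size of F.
max |F| = C(180, 2) = 16110

The Erdős-Ko-Rado theorem states: for n ≥ 2k, an intersecting family of k-subsets of an n-element set has size at most C(n − 1, k − 1), with equality for 'star' families {A ⊆ [n] : |A| = k, i ∈ A} (fix an element i). For n = 181, k = 3: C(180, 2) = 16110.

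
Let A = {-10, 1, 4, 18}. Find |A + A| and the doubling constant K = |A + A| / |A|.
K = |A + A| / |A| = 9/4

Enumerate A + A = {a + b : a, b ∈ A}. With |A| = 4, there are |A|^2 = 16 ordered sum pairs; collecting distinct values, A + A = {-20, -9, -6, 2, 5, 8, 19, 22, 36}, so |A + A| = 9. Thus K = 9/4. For comparison, the minimum possible |A + A| over all 4-element sets is 2·4 − 1 = 7 (so min K = 7/4), attained only by arithmetic progressions.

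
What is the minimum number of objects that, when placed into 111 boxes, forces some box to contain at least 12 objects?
n = (12 − 1)·111 + 1 = 1222

By the generalised pigeonhole principle, to guarantee some box contains ≥ r objects we need more than (r − 1) · k objects total. Threshold: n = (r − 1) · k + 1. With r = 12 and k = 111: n = 11 · 111 + 1 = 1221 + 1 = 1222. For n = 1221 = 11 · 111, we can put exactly 11 objects in every box, avoiding 12 in any single one — so 1222 is tight.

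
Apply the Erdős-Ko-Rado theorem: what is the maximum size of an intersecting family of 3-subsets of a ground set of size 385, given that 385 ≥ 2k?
max |F| = C(384, 2) = 73536

The Erdős-Ko-Rado theorem states: for n ≥ 2k, an intersecting family of k-subsets of an n-element set has size at most C(n − 1, k − 1), with equality for 'star' families {A ⊆ [n] : |A| = k, i ∈ A} (fix an element i). For n = 385, k = 3: C(384, 2) = 73536.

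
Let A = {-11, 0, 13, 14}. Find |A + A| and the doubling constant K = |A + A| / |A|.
K = |A + A| / |A| = 10/4 = 5/2

Enumerate A + A = {a + b : a, b ∈ A}. With |A| = 4, there are |A|^2 = 16 ordered sum pairs; collecting distinct values, A + A = {-22, -11, 0, 2, 3, 13, 14, 26, 27, 28}, so |A + A| = 10. Thus K = 10/4 = 5/2. For comparison, the minimum possible |A + A| over all 4-element sets is 2·4 − 1 = 7 (so min K = 7/4), attained only by arithmetic progressions.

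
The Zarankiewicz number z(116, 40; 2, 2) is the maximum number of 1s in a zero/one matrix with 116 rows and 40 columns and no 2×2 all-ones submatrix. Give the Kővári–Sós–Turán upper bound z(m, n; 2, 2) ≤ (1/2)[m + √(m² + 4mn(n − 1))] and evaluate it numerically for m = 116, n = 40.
z(116, 40; 2, 2) ≤ (1/2)[116 + √(116² + 4·116·40·39)] = (1/2)[116 + √737296] = 487.3297

Kővári–Sós–Turán: let r_1, ..., r_116 be the row sums and z = Σ r_i the total number of 1s. Each pair of columns can share at most one row with both entries 1 (else a 2×2 all-ones block appears), so Σ_i C(r_i, 2) ≤ C(40, 2) = 780. By convexity Σ_i C(r_i, 2) ≥ 116·C(z/116, 2) = z(z − 116)/(2·116), giving z² − 116z − 116·40·39 ≤ 0 and hence z ≤ (1/2)[116 + √(13456 + 4·180960)] = (1/2)[116 + √737296] ≈ (1/2)(116 + 858.6594) = 487.3297.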